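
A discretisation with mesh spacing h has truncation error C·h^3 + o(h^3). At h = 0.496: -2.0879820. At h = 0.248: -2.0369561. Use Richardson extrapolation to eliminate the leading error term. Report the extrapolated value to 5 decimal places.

The leading error scales as h^3; refining by a factor of 2 reduces it by 2^3 = 8.
Extrapolated value = (8·A(h/2) − A(h)) / (8 − 1)
= (8·(-2.0369561) − (-2.0879820)) / 7
= -14.2076668 / 7 = -2.0296667

-2.02967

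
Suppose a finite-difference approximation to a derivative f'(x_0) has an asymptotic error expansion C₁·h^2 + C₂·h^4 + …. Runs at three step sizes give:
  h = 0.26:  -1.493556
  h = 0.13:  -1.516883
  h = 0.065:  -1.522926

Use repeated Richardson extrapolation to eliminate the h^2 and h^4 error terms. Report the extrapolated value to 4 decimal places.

-1.5250

First eliminate the h^2 term (factor 2^2 = 4):
  B₁ = (4·(-1.516883) − (-1.493556))/3 = -1.524659
  B₂ = (4·(-1.522926) − (-1.516883))/3 = -1.524940
Then eliminate the h^4 term (factor 2^4 = 16):
  (16·(-1.524940) − (-1.524659))/15 = -1.524959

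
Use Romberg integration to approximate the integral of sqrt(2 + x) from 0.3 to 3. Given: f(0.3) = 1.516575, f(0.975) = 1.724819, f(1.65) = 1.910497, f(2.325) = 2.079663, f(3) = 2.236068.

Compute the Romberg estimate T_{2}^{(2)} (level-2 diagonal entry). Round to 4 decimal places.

5.1281

T_{0}^{(0)} (trapezoid, 1 panel, h=2.7000): 5.066068
T_{1}^{(0)} (trapezoid, 2 panels, h=1.3500): 5.112205
T_{2}^{(0)} (trapezoid, 4 panels, h=0.6750): 5.124128
T_{1}^{(1)} = 5.112205 + (5.112205 − 5.066068)/3 = 5.127584
T_{2}^{(1)} = 5.124128 + (5.124128 − 5.112205)/3 = 5.128102
T_{2}^{(2)} = 5.128102 + (5.128102 − 5.127584)/15 = 5.128137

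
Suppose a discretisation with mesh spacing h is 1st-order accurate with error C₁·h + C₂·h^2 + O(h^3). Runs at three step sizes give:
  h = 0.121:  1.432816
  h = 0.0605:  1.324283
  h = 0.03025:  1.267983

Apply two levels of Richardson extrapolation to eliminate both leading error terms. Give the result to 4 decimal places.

1.2103

First eliminate the h term (factor 2^1 = 2):
  B₁ = (2·1.324283 − 1.432816)/1 = 1.215750
  B₂ = (2·1.267983 − 1.324283)/1 = 1.211683
Then eliminate the h^2 term (factor 2^2 = 4):
  (4·1.211683 − 1.215750)/3 = 1.210327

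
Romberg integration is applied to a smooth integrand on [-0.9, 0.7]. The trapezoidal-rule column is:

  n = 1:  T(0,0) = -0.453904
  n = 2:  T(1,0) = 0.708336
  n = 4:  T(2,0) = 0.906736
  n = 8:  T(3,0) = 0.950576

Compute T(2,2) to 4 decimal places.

0.9647

T(1,1) = (4·0.708336 − (-0.453904)) / 3 = 1.095749
T(2,1) = (4·0.906736 − 0.708336) / 3 = 0.972869
T(2,2) = (16·0.972869 − 1.095749) / 15 = 0.964677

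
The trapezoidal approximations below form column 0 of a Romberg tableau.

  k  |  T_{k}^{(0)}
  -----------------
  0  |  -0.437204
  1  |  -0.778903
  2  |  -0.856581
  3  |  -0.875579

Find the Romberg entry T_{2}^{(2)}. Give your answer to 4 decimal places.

Richardson extrapolation on the trapezoidal column (denominator 4−1=3):
T_{1}^{(1)} = (4·(-0.778903) − (-0.437204)) / 3 = -0.892803
T_{2}^{(1)} = (4·(-0.856581) − (-0.778903)) / 3 = -0.882474
T_{2}^{(2)} = (16·(-0.882474) − (-0.892803)) / 15 = -0.881785
(Column j=1 coincides with Simpson's rule on the same nodes.)

-0.8818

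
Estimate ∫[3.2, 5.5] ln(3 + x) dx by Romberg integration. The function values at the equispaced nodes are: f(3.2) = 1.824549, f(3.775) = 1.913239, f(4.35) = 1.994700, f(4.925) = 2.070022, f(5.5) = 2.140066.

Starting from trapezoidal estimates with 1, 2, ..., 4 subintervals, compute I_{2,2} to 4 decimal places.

I_{0,0} (trapezoid, 1 panel, h=2.3000): 4.559307
I_{1,0} (trapezoid, 2 panels, h=1.1500): 4.573559
I_{2,0} (trapezoid, 4 panels, h=0.5750): 4.577154
I_{1,1} = 4.573559 + (4.573559 − 4.559307)/3 = 4.578310
I_{2,1} = 4.577154 + (4.577154 − 4.573559)/3 = 4.578352
I_{2,2} = 4.578352 + (4.578352 − 4.578310)/15 = 4.578355

4.5784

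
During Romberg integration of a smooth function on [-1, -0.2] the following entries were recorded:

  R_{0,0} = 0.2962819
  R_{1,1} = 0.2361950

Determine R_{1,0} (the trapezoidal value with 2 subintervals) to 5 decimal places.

0.25122

From R_{1,1} = (4·R_{1,0} − R_{0,0})/3, solve for R_{1,0}:
4·R_{1,0} = 3·0.2361950 + 0.2962819 = 1.0048669
R_{1,0} = 0.2512167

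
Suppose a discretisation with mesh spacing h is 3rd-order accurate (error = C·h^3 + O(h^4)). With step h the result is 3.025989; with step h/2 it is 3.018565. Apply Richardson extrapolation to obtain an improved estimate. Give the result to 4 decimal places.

Extrapolated value = (8·A(h/2) − A(h)) / (8 − 1)
= (8·3.018565 − 3.025989) / 7
= 21.122531 / 7 = 3.017504

3.0175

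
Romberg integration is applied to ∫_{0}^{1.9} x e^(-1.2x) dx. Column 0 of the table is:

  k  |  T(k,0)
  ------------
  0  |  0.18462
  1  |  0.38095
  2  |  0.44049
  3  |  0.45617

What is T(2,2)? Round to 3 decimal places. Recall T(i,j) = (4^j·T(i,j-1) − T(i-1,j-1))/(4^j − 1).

Richardson extrapolation on the trapezoidal column (denominator 4−1=3):
T(1,1) = (4·0.38095 − 0.18462) / 3 = 0.44639
T(2,1) = (4·0.44049 − 0.38095) / 3 = 0.46034
T(2,2) = 0.46034 + (0.46034 − 0.44639)/15 = 0.46127

0.461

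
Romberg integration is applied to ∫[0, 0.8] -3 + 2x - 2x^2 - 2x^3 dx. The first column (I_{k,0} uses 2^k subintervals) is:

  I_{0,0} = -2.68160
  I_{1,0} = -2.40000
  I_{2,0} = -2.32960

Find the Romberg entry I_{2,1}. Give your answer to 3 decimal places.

-2.306

Richardson extrapolation on the trapezoidal column (denominator 4−1=3):
I_{2,1} = -2.32960 + (-2.32960 − (-2.40000))/3 = -2.30613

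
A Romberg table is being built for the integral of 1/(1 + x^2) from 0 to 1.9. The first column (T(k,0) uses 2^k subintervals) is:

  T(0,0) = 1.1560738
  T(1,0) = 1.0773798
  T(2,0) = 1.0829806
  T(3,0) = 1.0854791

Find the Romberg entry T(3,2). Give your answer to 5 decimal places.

1.08641

Richardson extrapolation on the trapezoidal column (denominator 4−1=3):
T(2,1) = 1.0829806 + (1.0829806 − 1.0773798)/3 = 1.0848475
T(3,1) = (4·1.0854791 − 1.0829806) / 3 = 1.0863119
T(3,2) = 1.0863119 + (1.0863119 − 1.0848475)/15 = 1.0864095
(Column j=1 coincides with Simpson's rule on the same nodes.)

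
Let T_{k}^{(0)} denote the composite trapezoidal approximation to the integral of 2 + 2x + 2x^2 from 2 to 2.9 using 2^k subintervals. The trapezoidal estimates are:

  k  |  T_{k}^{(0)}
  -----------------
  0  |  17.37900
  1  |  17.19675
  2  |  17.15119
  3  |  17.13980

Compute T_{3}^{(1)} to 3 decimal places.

17.136

Richardson extrapolation on the trapezoidal column (denominator 4−1=3):
T_{3}^{(1)} = 17.13980 + (17.13980 − 17.15119)/3 = 17.13600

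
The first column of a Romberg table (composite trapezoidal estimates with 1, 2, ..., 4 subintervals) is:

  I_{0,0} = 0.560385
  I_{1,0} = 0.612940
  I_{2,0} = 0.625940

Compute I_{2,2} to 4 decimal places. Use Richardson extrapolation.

0.6303

Richardson extrapolation on the trapezoidal column (denominator 4−1=3):
I_{1,1} = 0.612940 + (0.612940 − 0.560385)/3 = 0.630458
I_{2,1} = (4·0.625940 − 0.612940) / 3 = 0.630273
I_{2,2} = (16·0.630273 − 0.630458) / 15 = 0.630261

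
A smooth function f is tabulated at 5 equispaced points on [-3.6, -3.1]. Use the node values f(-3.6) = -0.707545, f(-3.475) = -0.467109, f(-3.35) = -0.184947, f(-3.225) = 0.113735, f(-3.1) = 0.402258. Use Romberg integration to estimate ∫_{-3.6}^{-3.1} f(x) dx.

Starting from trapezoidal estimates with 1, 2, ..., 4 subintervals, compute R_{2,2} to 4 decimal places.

R_{0,0} (trapezoid, 1 panel, h=0.5000): -0.076322
R_{1,0} (trapezoid, 2 panels, h=0.2500): -0.084398
R_{2,0} (trapezoid, 4 panels, h=0.1250): -0.086371
R_{1,1} = -0.084398 + (-0.084398 − (-0.076322))/3 = -0.087090
R_{2,1} = -0.086371 + (-0.086371 − (-0.084398))/3 = -0.087029
R_{2,2} = -0.087029 + (-0.087029 − (-0.087090))/15 = -0.087025

-0.0870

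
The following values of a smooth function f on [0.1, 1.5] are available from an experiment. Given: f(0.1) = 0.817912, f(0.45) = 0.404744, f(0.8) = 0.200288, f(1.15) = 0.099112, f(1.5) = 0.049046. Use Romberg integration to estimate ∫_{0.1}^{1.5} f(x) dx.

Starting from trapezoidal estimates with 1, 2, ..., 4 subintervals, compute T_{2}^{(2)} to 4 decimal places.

T_{0}^{(0)} (trapezoid, 1 panel, h=1.4000): 0.606871
T_{1}^{(0)} (trapezoid, 2 panels, h=0.7000): 0.443637
T_{2}^{(0)} (trapezoid, 4 panels, h=0.3500): 0.398168
T_{1}^{(1)} = 0.443637 + (0.443637 − 0.606871)/3 = 0.389226
T_{2}^{(1)} = 0.398168 + (0.398168 − 0.443637)/3 = 0.383012
T_{2}^{(2)} = 0.383012 + (0.383012 − 0.389226)/15 = 0.382598

0.3826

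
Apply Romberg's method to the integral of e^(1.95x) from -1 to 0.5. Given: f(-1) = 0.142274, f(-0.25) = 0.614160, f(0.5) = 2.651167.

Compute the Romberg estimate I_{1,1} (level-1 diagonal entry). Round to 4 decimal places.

1.3125

I_{0,0} (trapezoid, 1 panel, h=1.5000): 2.095081
I_{1,0} (trapezoid, 2 panels, h=0.7500): 1.508160
I_{1,1} = 1.508160 + (1.508160 − 2.095081)/3 = 1.312520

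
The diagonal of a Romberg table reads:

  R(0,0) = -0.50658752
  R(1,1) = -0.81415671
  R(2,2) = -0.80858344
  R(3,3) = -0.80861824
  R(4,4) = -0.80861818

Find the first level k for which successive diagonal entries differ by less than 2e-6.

k = 4

|R(1,1) − R(0,0)| = 0.30756919 ≥ 2e-6
|R(2,2) − R(1,1)| = 0.00557327 ≥ 2e-6
|R(3,3) − R(2,2)| = 0.00003480 ≥ 2e-6
|R(4,4) − R(3,3)| = 0.00000006 < 2e-6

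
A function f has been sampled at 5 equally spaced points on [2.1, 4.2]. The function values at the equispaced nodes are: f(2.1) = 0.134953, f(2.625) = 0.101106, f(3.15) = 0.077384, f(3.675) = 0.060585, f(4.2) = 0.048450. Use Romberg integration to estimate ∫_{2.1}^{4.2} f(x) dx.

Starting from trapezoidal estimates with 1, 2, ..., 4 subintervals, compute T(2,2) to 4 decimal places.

T(0,0) (trapezoid, 1 panel, h=2.1000): 0.192573
T(1,0) (trapezoid, 2 panels, h=1.0500): 0.177540
T(2,0) (trapezoid, 4 panels, h=0.5250): 0.173658
T(1,1) = 0.177540 + (0.177540 − 0.192573)/3 = 0.172529
T(2,1) = 0.173658 + (0.173658 − 0.177540)/3 = 0.172364
T(2,2) = 0.172364 + (0.172364 − 0.172529)/15 = 0.172353

0.1724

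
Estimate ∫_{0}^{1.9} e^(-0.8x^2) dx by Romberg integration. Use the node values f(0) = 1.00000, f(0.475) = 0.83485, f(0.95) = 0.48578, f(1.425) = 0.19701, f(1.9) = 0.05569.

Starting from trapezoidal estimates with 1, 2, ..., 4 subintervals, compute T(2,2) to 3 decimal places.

0.976

T(0,0) (trapezoid, 1 panel, h=1.9000): 1.00291
T(1,0) (trapezoid, 2 panels, h=0.9500): 0.96294
T(2,0) (trapezoid, 4 panels, h=0.4750): 0.97161
T(1,1) = 0.96294 + (0.96294 − 1.00291)/3 = 0.94962
T(2,1) = 0.97161 + (0.97161 − 0.96294)/3 = 0.97450
T(2,2) = 0.97450 + (0.97450 − 0.94962)/15 = 0.97616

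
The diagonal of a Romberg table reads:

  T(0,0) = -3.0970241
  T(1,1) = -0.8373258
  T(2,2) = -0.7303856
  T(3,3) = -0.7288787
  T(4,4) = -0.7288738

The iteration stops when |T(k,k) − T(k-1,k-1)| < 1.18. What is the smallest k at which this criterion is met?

|T(1,1) − T(0,0)| = 2.2596983 ≥ 1.18
|T(2,2) − T(1,1)| = 0.1069402 < 1.18

k = 2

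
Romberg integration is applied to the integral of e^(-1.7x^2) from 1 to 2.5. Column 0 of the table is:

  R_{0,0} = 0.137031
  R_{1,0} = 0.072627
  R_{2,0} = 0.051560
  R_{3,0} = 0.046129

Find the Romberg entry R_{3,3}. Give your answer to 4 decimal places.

0.0443

Richardson extrapolation on the trapezoidal column (denominator 4−1=3):
R_{1,1} = 0.072627 + (0.072627 − 0.137031)/3 = 0.051159
R_{2,1} = (4·0.051560 − 0.072627) / 3 = 0.044538
R_{3,1} = (4·0.046129 − 0.051560) / 3 = 0.044319
R_{2,2} = (16·0.044538 − 0.051159) / 15 = 0.044097
R_{3,2} = (16·0.044319 − 0.044538) / 15 = 0.044304
R_{3,3} = 0.044304 + (0.044304 − 0.044097)/63 = 0.044307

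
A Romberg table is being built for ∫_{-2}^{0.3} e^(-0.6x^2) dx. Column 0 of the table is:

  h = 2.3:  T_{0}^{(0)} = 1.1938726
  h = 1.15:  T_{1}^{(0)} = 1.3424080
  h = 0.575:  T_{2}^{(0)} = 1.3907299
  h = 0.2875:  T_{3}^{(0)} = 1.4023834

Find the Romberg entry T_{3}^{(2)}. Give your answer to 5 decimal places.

1.40623

Richardson extrapolation on the trapezoidal column (denominator 4−1=3):
T_{2}^{(1)} = 1.3907299 + (1.3907299 − 1.3424080)/3 = 1.4068372
T_{3}^{(1)} = 1.4023834 + (1.4023834 − 1.3907299)/3 = 1.4062679
T_{3}^{(2)} = (16·1.4062679 − 1.4068372) / 15 = 1.4062299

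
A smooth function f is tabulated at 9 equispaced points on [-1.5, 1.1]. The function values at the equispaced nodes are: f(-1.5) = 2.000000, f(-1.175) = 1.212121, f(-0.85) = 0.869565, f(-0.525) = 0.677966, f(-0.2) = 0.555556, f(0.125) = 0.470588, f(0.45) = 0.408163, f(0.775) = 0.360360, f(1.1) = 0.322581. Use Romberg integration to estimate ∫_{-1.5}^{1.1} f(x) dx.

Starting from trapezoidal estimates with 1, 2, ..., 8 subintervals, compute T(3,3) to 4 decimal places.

1.8261

T(0,0) (trapezoid, 1 panel, h=2.6000): 3.019355
T(1,0) (trapezoid, 2 panels, h=1.3000): 2.231900
T(2,0) (trapezoid, 4 panels, h=0.6500): 1.946473
T(3,0) (trapezoid, 8 panels, h=0.3250): 1.857573
T(1,1) = 2.231900 + (2.231900 − 3.019355)/3 = 1.969415
T(2,1) = 1.946473 + (1.946473 − 2.231900)/3 = 1.851331
T(3,1) = 1.857573 + (1.857573 − 1.946473)/3 = 1.827940
T(2,2) = 1.851331 + (1.851331 − 1.969415)/15 = 1.843459
T(3,2) = 1.827940 + (1.827940 − 1.851331)/15 = 1.826381
T(3,3) = 1.826381 + (1.826381 − 1.843459)/63 = 1.826110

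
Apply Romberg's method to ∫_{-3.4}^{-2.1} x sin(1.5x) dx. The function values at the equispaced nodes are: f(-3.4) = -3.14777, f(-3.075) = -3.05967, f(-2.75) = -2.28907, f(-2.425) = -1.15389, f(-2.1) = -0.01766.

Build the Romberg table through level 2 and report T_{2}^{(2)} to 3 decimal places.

T_{0}^{(0)} (trapezoid, 1 panel, h=1.3000): -2.05753
T_{1}^{(0)} (trapezoid, 2 panels, h=0.6500): -2.51666
T_{2}^{(0)} (trapezoid, 4 panels, h=0.3250): -2.62774
T_{1}^{(1)} = -2.51666 + (-2.51666 − (-2.05753))/3 = -2.66970
T_{2}^{(1)} = -2.62774 + (-2.62774 − (-2.51666))/3 = -2.66477
T_{2}^{(2)} = -2.66477 + (-2.66477 − (-2.66970))/15 = -2.66444

-2.664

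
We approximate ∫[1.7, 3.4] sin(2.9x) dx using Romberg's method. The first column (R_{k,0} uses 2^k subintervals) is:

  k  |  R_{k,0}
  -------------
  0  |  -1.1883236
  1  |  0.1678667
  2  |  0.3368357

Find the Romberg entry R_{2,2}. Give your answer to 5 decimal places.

R_{1,1} = (4·0.1678667 − (-1.1883236)) / 3 = 0.6199301
R_{2,1} = 0.3368357 + (0.3368357 − 0.1678667)/3 = 0.3931587
R_{2,2} = (16·0.3931587 − 0.6199301) / 15 = 0.3780406

0.37804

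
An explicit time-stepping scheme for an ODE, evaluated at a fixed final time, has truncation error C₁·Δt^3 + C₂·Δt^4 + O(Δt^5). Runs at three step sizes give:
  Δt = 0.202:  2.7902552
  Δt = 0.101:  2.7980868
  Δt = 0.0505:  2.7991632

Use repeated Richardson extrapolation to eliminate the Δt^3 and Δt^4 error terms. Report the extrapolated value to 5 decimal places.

First eliminate the Δt^3 term (factor 2^3 = 8):
  B₁ = (8·2.7980868 − 2.7902552)/7 = 2.7992056
  B₂ = (8·2.7991632 − 2.7980868)/7 = 2.7993170
Then eliminate the Δt^4 term (factor 2^4 = 16):
  (16·2.7993170 − 2.7992056)/15 = 2.7993244

2.79932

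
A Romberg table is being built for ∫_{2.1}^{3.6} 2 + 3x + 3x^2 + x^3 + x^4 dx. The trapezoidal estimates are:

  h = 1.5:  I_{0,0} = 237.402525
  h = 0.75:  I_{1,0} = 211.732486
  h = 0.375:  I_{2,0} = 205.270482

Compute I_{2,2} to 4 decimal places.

203.1125

Richardson extrapolation on the trapezoidal column (denominator 4−1=3):
I_{1,1} = 211.732486 + (211.732486 − 237.402525)/3 = 203.175806
I_{2,1} = (4·205.270482 − 211.732486) / 3 = 203.116481
I_{2,2} = 203.116481 + (203.116481 − 203.175806)/15 = 203.112526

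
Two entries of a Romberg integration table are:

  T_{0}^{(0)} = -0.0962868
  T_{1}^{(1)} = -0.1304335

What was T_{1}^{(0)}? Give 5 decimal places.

-0.12190

From T_{1}^{(1)} = (4·T_{1}^{(0)} − T_{0}^{(0)})/3, solve for T_{1}^{(0)}:
4·T_{1}^{(0)} = 3·(-0.1304335) + (-0.0962868) = -0.4875873
T_{1}^{(0)} = -0.1218968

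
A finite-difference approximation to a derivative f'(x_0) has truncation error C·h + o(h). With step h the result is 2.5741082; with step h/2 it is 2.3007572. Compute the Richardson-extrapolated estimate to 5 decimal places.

2.02741

The leading error scales as h; refining by a factor of 2 reduces it by 2^1 = 2.
Extrapolated value = (2·A(h/2) − A(h)) / (2 − 1)
= (2·2.3007572 − 2.5741082) / 1
= 2.0274062 / 1 = 2.0274062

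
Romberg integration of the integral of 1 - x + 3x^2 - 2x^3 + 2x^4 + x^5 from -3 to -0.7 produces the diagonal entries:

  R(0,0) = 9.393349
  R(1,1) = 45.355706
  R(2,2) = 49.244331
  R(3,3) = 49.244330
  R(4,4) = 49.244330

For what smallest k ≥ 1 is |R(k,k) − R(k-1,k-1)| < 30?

k = 2

|R(1,1) − R(0,0)| = 35.962357 ≥ 30
|R(2,2) − R(1,1)| = 3.888625 < 30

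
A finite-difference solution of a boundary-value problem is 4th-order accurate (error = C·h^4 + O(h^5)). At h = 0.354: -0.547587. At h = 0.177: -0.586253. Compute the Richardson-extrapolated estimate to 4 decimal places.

Extrapolated value = (16·A(h/2) − A(h)) / (16 − 1)
= (16·(-0.586253) − (-0.547587)) / 15
= -8.832461 / 15 = -0.588831

-0.5888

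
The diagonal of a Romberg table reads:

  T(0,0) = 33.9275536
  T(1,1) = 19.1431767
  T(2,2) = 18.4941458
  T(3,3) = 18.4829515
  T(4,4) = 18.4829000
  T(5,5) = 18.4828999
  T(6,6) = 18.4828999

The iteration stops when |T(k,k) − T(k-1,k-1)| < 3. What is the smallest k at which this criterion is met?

k = 2

|T(1,1) − T(0,0)| = 14.7843769 ≥ 3
|T(2,2) − T(1,1)| = 0.6490309 < 3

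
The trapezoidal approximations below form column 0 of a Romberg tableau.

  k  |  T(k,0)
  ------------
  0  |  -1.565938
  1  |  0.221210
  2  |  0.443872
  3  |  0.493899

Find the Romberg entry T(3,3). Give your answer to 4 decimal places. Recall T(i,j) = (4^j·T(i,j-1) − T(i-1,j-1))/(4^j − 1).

0.5103

T(1,1) = (4·0.221210 − (-1.565938)) / 3 = 0.816926
T(2,1) = 0.443872 + (0.443872 − 0.221210)/3 = 0.518093
T(3,1) = 0.493899 + (0.493899 − 0.443872)/3 = 0.510575
T(2,2) = 0.518093 + (0.518093 − 0.816926)/15 = 0.498171
T(3,2) = (16·0.510575 − 0.518093) / 15 = 0.510074
T(3,3) = (64·0.510074 − 0.498171) / 63 = 0.510263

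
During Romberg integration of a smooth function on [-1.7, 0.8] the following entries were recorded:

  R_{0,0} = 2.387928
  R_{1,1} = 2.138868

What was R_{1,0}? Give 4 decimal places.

From R_{1,1} = (4·R_{1,0} − R_{0,0})/3, solve for R_{1,0}:
4·R_{1,0} = 3·2.138868 + 2.387928 = 8.804532
R_{1,0} = 2.201133

2.2011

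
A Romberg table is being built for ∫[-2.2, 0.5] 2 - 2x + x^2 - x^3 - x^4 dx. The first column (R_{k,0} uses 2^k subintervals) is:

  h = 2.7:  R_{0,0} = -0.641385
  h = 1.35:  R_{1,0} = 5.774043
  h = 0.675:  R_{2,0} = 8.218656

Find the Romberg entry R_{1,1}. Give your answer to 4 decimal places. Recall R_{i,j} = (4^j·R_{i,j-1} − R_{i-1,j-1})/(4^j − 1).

Richardson extrapolation on the trapezoidal column (denominator 4−1=3):
R_{1,1} = (4·5.774043 − (-0.641385)) / 3 = 7.912519
(Column j=1 coincides with Simpson's rule on the same nodes.)

7.9125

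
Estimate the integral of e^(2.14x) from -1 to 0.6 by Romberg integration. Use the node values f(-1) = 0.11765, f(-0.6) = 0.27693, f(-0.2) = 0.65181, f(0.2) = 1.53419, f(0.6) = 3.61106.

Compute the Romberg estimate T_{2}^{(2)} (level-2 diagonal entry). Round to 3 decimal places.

1.633

T_{0}^{(0)} (trapezoid, 1 panel, h=1.6000): 2.98297
T_{1}^{(0)} (trapezoid, 2 panels, h=0.8000): 2.01293
T_{2}^{(0)} (trapezoid, 4 panels, h=0.4000): 1.73091
T_{1}^{(1)} = 2.01293 + (2.01293 − 2.98297)/3 = 1.68958
T_{2}^{(1)} = 1.73091 + (1.73091 − 2.01293)/3 = 1.63690
T_{2}^{(2)} = 1.63690 + (1.63690 − 1.68958)/15 = 1.63339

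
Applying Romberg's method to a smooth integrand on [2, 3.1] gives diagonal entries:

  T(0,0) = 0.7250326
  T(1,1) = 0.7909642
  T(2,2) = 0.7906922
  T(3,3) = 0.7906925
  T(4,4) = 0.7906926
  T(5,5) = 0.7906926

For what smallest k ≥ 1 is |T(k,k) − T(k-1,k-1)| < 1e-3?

|T(1,1) − T(0,0)| = 0.0659316 ≥ 1e-3
|T(2,2) − T(1,1)| = 0.0002720 < 1e-3

k = 2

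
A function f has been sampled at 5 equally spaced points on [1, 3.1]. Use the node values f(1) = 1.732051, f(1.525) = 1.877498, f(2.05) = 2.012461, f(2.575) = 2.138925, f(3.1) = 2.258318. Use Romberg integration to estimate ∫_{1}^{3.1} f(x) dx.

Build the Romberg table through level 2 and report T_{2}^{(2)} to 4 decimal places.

T_{0}^{(0)} (trapezoid, 1 panel, h=2.1000): 4.189887
T_{1}^{(0)} (trapezoid, 2 panels, h=1.0500): 4.208028
T_{2}^{(0)} (trapezoid, 4 panels, h=0.5250): 4.212636
T_{1}^{(1)} = 4.208028 + (4.208028 − 4.189887)/3 = 4.214075
T_{2}^{(1)} = 4.212636 + (4.212636 − 4.208028)/3 = 4.214172
T_{2}^{(2)} = 4.214172 + (4.214172 − 4.214075)/15 = 4.214178

4.2142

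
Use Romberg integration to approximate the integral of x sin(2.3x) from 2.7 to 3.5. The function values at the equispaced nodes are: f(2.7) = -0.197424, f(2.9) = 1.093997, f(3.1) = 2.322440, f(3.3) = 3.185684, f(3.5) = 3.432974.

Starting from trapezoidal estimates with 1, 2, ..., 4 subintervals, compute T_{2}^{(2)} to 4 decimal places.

1.6664

T_{0}^{(0)} (trapezoid, 1 panel, h=0.8000): 1.294220
T_{1}^{(0)} (trapezoid, 2 panels, h=0.4000): 1.576086
T_{2}^{(0)} (trapezoid, 4 panels, h=0.2000): 1.643979
T_{1}^{(1)} = 1.576086 + (1.576086 − 1.294220)/3 = 1.670041
T_{2}^{(1)} = 1.643979 + (1.643979 − 1.576086)/3 = 1.666610
T_{2}^{(2)} = 1.666610 + (1.666610 − 1.670041)/15 = 1.666381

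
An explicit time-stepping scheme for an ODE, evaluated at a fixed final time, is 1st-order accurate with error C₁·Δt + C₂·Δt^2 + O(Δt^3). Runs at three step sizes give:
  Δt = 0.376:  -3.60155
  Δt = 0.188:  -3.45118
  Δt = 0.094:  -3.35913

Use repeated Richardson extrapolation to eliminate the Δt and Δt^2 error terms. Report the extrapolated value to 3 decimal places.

-3.256

First eliminate the Δt term (factor 2^1 = 2):
  B₁ = (2·(-3.45118) − (-3.60155))/1 = -3.30081
  B₂ = (2·(-3.35913) − (-3.45118))/1 = -3.26708
Then eliminate the Δt^2 term (factor 2^2 = 4):
  (4·(-3.26708) − (-3.30081))/3 = -3.25584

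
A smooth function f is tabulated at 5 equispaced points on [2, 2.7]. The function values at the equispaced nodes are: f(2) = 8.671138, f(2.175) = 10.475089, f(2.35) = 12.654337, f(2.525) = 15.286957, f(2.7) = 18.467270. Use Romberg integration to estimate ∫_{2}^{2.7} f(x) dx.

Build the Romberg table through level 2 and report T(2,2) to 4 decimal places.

9.0705

T(0,0) (trapezoid, 1 panel, h=0.7000): 9.498443
T(1,0) (trapezoid, 2 panels, h=0.3500): 9.178239
T(2,0) (trapezoid, 4 panels, h=0.1750): 9.097478
T(1,1) = 9.178239 + (9.178239 − 9.498443)/3 = 9.071504
T(2,1) = 9.097478 + (9.097478 − 9.178239)/3 = 9.070558
T(2,2) = 9.070558 + (9.070558 − 9.071504)/15 = 9.070495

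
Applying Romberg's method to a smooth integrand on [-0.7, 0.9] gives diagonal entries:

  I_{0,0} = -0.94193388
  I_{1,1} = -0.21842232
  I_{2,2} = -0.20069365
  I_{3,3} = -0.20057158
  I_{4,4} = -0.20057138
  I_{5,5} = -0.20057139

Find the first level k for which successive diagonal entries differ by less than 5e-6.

|I_{1,1} − I_{0,0}| = 0.72351156 ≥ 5e-6
|I_{2,2} − I_{1,1}| = 0.01772867 ≥ 5e-6
|I_{3,3} − I_{2,2}| = 0.00012207 ≥ 5e-6
|I_{4,4} − I_{3,3}| = 0.00000020 < 5e-6

k = 4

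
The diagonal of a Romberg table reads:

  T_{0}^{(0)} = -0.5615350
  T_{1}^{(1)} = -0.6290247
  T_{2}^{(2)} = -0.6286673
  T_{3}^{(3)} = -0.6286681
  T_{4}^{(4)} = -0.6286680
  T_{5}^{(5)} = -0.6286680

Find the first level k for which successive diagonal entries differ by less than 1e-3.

k = 2

|T_{1}^{(1)} − T_{0}^{(0)}| = 0.0674897 ≥ 1e-3
|T_{2}^{(2)} − T_{1}^{(1)}| = 0.0003574 < 1e-3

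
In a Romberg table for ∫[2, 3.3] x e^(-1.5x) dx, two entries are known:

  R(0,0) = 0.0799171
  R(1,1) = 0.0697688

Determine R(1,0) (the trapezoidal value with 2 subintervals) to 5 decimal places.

From R(1,1) = (4·R(1,0) − R(0,0))/3, solve for R(1,0):
4·R(1,0) = 3·0.0697688 + 0.0799171 = 0.2892235
R(1,0) = 0.0723059

0.07231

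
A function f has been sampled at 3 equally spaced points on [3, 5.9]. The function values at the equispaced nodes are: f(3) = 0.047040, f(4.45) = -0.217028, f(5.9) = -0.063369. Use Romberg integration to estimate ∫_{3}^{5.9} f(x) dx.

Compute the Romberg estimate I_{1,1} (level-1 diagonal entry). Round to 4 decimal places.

I_{0,0} (trapezoid, 1 panel, h=2.9000): -0.023677
I_{1,0} (trapezoid, 2 panels, h=1.4500): -0.326529
I_{1,1} = -0.326529 + (-0.326529 − (-0.023677))/3 = -0.427480

-0.4275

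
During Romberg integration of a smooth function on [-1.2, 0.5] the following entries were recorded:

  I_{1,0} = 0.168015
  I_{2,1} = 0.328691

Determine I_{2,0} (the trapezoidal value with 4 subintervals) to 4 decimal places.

0.2885

From I_{2,1} = (4·I_{2,0} − I_{1,0})/3, solve for I_{2,0}:
4·I_{2,0} = 3·0.328691 + 0.168015 = 1.154088
I_{2,0} = 0.288522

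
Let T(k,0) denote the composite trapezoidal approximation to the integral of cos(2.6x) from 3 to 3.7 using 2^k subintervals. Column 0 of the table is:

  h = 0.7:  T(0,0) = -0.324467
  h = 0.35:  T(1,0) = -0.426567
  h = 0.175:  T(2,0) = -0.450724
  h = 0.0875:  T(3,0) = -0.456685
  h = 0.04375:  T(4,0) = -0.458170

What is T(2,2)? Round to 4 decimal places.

T(1,1) = (4·(-0.426567) − (-0.324467)) / 3 = -0.460600
T(2,1) = -0.450724 + (-0.450724 − (-0.426567))/3 = -0.458776
T(2,2) = -0.458776 + (-0.458776 − (-0.460600))/15 = -0.458654

-0.4587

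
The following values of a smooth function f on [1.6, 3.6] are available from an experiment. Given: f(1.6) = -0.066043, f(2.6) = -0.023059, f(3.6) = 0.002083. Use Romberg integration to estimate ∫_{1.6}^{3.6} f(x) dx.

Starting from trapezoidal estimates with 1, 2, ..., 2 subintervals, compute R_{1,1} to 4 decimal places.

-0.0521

R_{0,0} (trapezoid, 1 panel, h=2.0000): -0.063960
R_{1,0} (trapezoid, 2 panels, h=1.0000): -0.055039
R_{1,1} = -0.055039 + (-0.055039 − (-0.063960))/3 = -0.052065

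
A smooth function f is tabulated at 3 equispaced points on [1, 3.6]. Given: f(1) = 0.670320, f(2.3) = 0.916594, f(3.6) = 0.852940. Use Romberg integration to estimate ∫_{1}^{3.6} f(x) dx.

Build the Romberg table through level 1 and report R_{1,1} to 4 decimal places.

2.2488

R_{0,0} (trapezoid, 1 panel, h=2.6000): 1.980238
R_{1,0} (trapezoid, 2 panels, h=1.3000): 2.181691
R_{1,1} = 2.181691 + (2.181691 − 1.980238)/3 = 2.248842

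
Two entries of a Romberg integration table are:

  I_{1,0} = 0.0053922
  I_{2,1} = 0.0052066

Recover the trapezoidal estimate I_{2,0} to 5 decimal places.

0.00525

From I_{2,1} = (4·I_{2,0} − I_{1,0})/3, solve for I_{2,0}:
4·I_{2,0} = 3·0.0052066 + 0.0053922 = 0.0210120
I_{2,0} = 0.0052530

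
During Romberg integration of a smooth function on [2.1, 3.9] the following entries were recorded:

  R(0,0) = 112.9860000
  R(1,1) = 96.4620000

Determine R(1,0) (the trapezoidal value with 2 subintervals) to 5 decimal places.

100.59300

From R(1,1) = (4·R(1,0) − R(0,0))/3, solve for R(1,0):
4·R(1,0) = 3·96.4620000 + 112.9860000 = 402.3720000
R(1,0) = 100.5930000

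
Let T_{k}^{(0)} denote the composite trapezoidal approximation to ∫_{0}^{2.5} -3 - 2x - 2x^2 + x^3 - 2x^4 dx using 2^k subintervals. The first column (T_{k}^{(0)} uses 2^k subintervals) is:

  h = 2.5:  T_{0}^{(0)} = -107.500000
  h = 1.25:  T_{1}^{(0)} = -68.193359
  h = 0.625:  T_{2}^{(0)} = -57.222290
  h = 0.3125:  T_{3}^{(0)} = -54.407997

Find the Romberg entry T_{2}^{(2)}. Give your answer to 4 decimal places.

-53.4635

T_{1}^{(1)} = (4·(-68.193359) − (-107.500000)) / 3 = -55.091145
T_{2}^{(1)} = (4·(-57.222290) − (-68.193359)) / 3 = -53.565267
T_{2}^{(2)} = (16·(-53.565267) − (-55.091145)) / 15 = -53.463542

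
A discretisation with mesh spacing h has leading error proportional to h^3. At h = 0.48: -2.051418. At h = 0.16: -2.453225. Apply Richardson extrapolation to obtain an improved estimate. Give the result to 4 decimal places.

-2.4687

Extrapolated value = (27·A(h/3) − A(h)) / (27 − 1)
= (27·(-2.453225) − (-2.051418)) / 26
= -64.185657 / 26 = -2.468679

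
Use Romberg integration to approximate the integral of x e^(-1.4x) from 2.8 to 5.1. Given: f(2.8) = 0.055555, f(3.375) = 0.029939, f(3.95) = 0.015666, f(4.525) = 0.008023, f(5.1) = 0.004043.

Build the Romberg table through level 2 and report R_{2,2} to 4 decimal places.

R_{0,0} (trapezoid, 1 panel, h=2.3000): 0.068538
R_{1,0} (trapezoid, 2 panels, h=1.1500): 0.052285
R_{2,0} (trapezoid, 4 panels, h=0.5750): 0.047971
R_{1,1} = 0.052285 + (0.052285 − 0.068538)/3 = 0.046867
R_{2,1} = 0.047971 + (0.047971 − 0.052285)/3 = 0.046533
R_{2,2} = 0.046533 + (0.046533 − 0.046867)/15 = 0.046511

0.0465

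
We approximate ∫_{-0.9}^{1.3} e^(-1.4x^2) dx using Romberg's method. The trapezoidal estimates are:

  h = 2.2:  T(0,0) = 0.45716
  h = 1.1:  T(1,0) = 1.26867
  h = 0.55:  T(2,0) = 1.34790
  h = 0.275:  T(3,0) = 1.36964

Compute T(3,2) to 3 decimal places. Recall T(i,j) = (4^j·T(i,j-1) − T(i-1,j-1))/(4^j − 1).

1.377

Richardson extrapolation on the trapezoidal column (denominator 4−1=3):
T(2,1) = (4·1.34790 − 1.26867) / 3 = 1.37431
T(3,1) = 1.36964 + (1.36964 − 1.34790)/3 = 1.37689
T(3,2) = (16·1.37689 − 1.37431) / 15 = 1.37706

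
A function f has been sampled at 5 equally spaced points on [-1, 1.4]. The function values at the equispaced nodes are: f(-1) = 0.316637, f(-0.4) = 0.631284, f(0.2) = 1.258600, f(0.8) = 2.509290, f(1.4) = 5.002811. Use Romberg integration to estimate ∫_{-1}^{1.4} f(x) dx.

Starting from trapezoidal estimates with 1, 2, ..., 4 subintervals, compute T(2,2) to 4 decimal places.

T(0,0) (trapezoid, 1 panel, h=2.4000): 6.383338
T(1,0) (trapezoid, 2 panels, h=1.2000): 4.701989
T(2,0) (trapezoid, 4 panels, h=0.6000): 4.235339
T(1,1) = 4.701989 + (4.701989 − 6.383338)/3 = 4.141539
T(2,1) = 4.235339 + (4.235339 − 4.701989)/3 = 4.079789
T(2,2) = 4.079789 + (4.079789 − 4.141539)/15 = 4.075672

4.0757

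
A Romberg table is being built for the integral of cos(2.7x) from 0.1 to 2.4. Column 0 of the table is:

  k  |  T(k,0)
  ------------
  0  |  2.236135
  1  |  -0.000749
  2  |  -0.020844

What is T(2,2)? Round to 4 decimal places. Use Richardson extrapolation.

0.0204

Richardson extrapolation on the trapezoidal column (denominator 4−1=3):
T(1,1) = -0.000749 + (-0.000749 − 2.236135)/3 = -0.746377
T(2,1) = (4·(-0.020844) − (-0.000749)) / 3 = -0.027542
T(2,2) = -0.027542 + (-0.027542 − (-0.746377))/15 = 0.020380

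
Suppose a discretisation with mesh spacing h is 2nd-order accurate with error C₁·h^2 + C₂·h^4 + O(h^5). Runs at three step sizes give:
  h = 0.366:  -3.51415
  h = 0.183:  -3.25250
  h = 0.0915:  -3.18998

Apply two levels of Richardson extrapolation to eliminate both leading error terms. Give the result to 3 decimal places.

First eliminate the h^2 term (factor 2^2 = 4):
  B₁ = (4·(-3.25250) − (-3.51415))/3 = -3.16528
  B₂ = (4·(-3.18998) − (-3.25250))/3 = -3.16914
Then eliminate the h^4 term (factor 2^4 = 16):
  (16·(-3.16914) − (-3.16528))/15 = -3.16940

-3.169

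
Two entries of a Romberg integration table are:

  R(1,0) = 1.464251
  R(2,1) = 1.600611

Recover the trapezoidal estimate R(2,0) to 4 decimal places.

1.5665

From R(2,1) = (4·R(2,0) − R(1,0))/3, solve for R(2,0):
4·R(2,0) = 3·1.600611 + 1.464251 = 6.266084
R(2,0) = 1.566521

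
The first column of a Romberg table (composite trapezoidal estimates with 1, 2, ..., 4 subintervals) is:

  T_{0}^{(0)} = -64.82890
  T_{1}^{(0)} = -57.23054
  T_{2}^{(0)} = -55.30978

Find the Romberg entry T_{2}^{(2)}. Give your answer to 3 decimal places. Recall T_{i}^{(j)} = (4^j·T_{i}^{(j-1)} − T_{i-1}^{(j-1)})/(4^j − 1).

-54.668

Richardson extrapolation on the trapezoidal column (denominator 4−1=3):
T_{1}^{(1)} = (4·(-57.23054) − (-64.82890)) / 3 = -54.69775
T_{2}^{(1)} = (4·(-55.30978) − (-57.23054)) / 3 = -54.66953
T_{2}^{(2)} = -54.66953 + (-54.66953 − (-54.69775))/15 = -54.66765
(Column j=1 coincides with Simpson's rule on the same nodes.)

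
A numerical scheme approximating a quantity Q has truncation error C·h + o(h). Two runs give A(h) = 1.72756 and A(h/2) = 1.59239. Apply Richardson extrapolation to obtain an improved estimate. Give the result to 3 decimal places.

The leading error scales as h; refining by a factor of 2 reduces it by 2^1 = 2.
Extrapolated value = (2·A(h/2) − A(h)) / (2 − 1)
= (2·1.59239 − 1.72756) / 1
= 1.45722 / 1 = 1.45722

1.457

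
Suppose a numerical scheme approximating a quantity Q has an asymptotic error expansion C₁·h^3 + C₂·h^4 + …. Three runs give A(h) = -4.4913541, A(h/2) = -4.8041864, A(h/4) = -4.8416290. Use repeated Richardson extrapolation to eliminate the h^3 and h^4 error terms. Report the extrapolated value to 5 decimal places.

-4.84685

First eliminate the h^3 term (factor 2^3 = 8):
  B₁ = (8·(-4.8041864) − (-4.4913541))/7 = -4.8488767
  B₂ = (8·(-4.8416290) − (-4.8041864))/7 = -4.8469779
Then eliminate the h^4 term (factor 2^4 = 16):
  (16·(-4.8469779) − (-4.8488767))/15 = -4.8468513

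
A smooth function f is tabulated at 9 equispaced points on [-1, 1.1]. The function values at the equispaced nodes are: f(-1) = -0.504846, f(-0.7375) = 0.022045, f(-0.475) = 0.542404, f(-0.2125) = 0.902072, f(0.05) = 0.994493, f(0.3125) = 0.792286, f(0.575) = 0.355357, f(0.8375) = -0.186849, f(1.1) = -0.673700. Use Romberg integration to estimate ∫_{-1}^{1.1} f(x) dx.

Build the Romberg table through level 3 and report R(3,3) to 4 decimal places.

0.7630

R(0,0) (trapezoid, 1 panel, h=2.1000): -1.237473
R(1,0) (trapezoid, 2 panels, h=1.0500): 0.425481
R(2,0) (trapezoid, 4 panels, h=0.5250): 0.684065
R(3,0) (trapezoid, 8 panels, h=0.2625): 0.743540
R(1,1) = 0.425481 + (0.425481 − (-1.237473))/3 = 0.979799
R(2,1) = 0.684065 + (0.684065 − 0.425481)/3 = 0.770260
R(3,1) = 0.743540 + (0.743540 − 0.684065)/3 = 0.763365
R(2,2) = 0.770260 + (0.770260 − 0.979799)/15 = 0.756291
R(3,2) = 0.763365 + (0.763365 − 0.770260)/15 = 0.762905
R(3,3) = 0.762905 + (0.762905 − 0.756291)/63 = 0.763010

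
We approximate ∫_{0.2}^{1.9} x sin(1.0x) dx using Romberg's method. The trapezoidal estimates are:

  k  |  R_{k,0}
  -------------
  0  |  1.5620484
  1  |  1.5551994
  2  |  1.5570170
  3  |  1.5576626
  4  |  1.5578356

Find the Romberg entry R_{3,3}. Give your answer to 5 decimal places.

1.55789

Richardson extrapolation on the trapezoidal column (denominator 4−1=3):
R_{1,1} = (4·1.5551994 − 1.5620484) / 3 = 1.5529164
R_{2,1} = (4·1.5570170 − 1.5551994) / 3 = 1.5576229
R_{3,1} = (4·1.5576626 − 1.5570170) / 3 = 1.5578778
R_{2,2} = (16·1.5576229 − 1.5529164) / 15 = 1.5579367
R_{3,2} = (16·1.5578778 − 1.5576229) / 15 = 1.5578948
R_{3,3} = (64·1.5578948 − 1.5579367) / 63 = 1.5578941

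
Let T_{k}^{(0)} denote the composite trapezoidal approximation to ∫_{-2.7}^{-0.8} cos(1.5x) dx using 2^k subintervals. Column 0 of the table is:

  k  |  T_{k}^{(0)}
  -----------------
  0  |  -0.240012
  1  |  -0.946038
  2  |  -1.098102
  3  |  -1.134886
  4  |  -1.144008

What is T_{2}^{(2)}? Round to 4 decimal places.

Richardson extrapolation on the trapezoidal column (denominator 4−1=3):
T_{1}^{(1)} = -0.946038 + (-0.946038 − (-0.240012))/3 = -1.181380
T_{2}^{(1)} = -1.098102 + (-1.098102 − (-0.946038))/3 = -1.148790
T_{2}^{(2)} = -1.148790 + (-1.148790 − (-1.181380))/15 = -1.146617
(Column j=1 coincides with Simpson's rule on the same nodes.)

-1.1466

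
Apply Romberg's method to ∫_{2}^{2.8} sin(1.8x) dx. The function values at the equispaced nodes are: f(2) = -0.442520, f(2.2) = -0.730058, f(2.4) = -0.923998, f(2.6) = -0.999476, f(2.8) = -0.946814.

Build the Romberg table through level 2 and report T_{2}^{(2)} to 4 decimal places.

T_{0}^{(0)} (trapezoid, 1 panel, h=0.8000): -0.555734
T_{1}^{(0)} (trapezoid, 2 panels, h=0.4000): -0.647466
T_{2}^{(0)} (trapezoid, 4 panels, h=0.2000): -0.669640
T_{1}^{(1)} = -0.647466 + (-0.647466 − (-0.555734))/3 = -0.678043
T_{2}^{(1)} = -0.669640 + (-0.669640 − (-0.647466))/3 = -0.677031
T_{2}^{(2)} = -0.677031 + (-0.677031 − (-0.678043))/15 = -0.676964

-0.6770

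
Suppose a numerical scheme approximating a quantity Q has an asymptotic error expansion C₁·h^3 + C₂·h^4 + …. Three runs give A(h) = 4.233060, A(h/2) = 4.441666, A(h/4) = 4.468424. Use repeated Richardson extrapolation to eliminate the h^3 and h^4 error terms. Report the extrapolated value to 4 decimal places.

4.4723

First eliminate the h^3 term (factor 2^3 = 8):
  B₁ = (8·4.441666 − 4.233060)/7 = 4.471467
  B₂ = (8·4.468424 − 4.441666)/7 = 4.472247
Then eliminate the h^4 term (factor 2^4 = 16):
  (16·4.472247 − 4.471467)/15 = 4.472299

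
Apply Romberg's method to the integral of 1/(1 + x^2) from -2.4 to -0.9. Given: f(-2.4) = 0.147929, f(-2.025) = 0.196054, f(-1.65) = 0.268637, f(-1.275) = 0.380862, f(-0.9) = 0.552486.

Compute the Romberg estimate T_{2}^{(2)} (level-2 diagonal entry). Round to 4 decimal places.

T_{0}^{(0)} (trapezoid, 1 panel, h=1.5000): 0.525311
T_{1}^{(0)} (trapezoid, 2 panels, h=0.7500): 0.464133
T_{2}^{(0)} (trapezoid, 4 panels, h=0.3750): 0.448410
T_{1}^{(1)} = 0.464133 + (0.464133 − 0.525311)/3 = 0.443740
T_{2}^{(1)} = 0.448410 + (0.448410 − 0.464133)/3 = 0.443169
T_{2}^{(2)} = 0.443169 + (0.443169 − 0.443740)/15 = 0.443131

0.4431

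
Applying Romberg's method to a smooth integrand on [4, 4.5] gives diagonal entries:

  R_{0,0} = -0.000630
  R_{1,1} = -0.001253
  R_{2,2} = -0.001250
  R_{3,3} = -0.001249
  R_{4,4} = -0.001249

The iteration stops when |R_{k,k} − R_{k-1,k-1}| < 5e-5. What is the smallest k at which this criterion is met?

k = 2

|R_{1,1} − R_{0,0}| = 0.000623 ≥ 5e-5
|R_{2,2} − R_{1,1}| = 0.000003 < 5e-5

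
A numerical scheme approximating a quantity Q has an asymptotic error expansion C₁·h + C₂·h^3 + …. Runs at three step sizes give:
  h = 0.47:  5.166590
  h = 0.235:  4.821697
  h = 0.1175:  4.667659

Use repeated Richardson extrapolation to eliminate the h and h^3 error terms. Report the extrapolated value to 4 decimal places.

4.5189

First eliminate the h term (factor 2^1 = 2):
  B₁ = (2·4.821697 − 5.166590)/1 = 4.476804
  B₂ = (2·4.667659 − 4.821697)/1 = 4.513621
Then eliminate the h^3 term (factor 2^3 = 8):
  (8·4.513621 − 4.476804)/7 = 4.518881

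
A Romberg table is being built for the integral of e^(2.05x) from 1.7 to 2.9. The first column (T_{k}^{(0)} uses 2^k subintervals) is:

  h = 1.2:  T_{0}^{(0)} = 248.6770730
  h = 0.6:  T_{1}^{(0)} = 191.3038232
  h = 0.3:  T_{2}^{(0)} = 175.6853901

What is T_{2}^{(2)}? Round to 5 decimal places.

170.36590

T_{1}^{(1)} = (4·191.3038232 − 248.6770730) / 3 = 172.1794066
T_{2}^{(1)} = (4·175.6853901 − 191.3038232) / 3 = 170.4792457
T_{2}^{(2)} = 170.4792457 + (170.4792457 − 172.1794066)/15 = 170.3659016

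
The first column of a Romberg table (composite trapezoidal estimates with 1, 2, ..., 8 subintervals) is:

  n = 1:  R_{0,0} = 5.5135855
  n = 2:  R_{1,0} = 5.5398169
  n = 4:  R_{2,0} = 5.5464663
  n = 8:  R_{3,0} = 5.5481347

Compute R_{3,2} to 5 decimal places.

5.54869

Richardson extrapolation on the trapezoidal column (denominator 4−1=3):
R_{2,1} = (4·5.5464663 − 5.5398169) / 3 = 5.5486828
R_{3,1} = 5.5481347 + (5.5481347 − 5.5464663)/3 = 5.5486908
R_{3,2} = 5.5486908 + (5.5486908 − 5.5486828)/15 = 5.5486913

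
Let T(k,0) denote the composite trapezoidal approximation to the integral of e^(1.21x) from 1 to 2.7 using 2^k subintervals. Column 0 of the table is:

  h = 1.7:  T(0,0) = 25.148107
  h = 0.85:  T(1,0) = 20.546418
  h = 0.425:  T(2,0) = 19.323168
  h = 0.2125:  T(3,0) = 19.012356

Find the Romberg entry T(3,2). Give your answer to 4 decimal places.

Richardson extrapolation on the trapezoidal column (denominator 4−1=3):
T(2,1) = (4·19.323168 − 20.546418) / 3 = 18.915418
T(3,1) = 19.012356 + (19.012356 − 19.323168)/3 = 18.908752
T(3,2) = (16·18.908752 − 18.915418) / 15 = 18.908308
(Column j=1 coincides with Simpson's rule on the same nodes.)

18.9083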